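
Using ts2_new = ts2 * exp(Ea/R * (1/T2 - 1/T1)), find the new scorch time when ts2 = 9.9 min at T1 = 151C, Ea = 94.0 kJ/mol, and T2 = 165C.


Convert temperatures: T1 = 151 + 273.15 = 424.15 K, T2 = 165 + 273.15 = 438.15 K
ts2_new = 9.9 * exp(94000 / 8.314 * (1/438.15 - 1/424.15))
1/T2 - 1/T1 = -7.5333e-05
ts2_new = 4.22 min

4.22 min


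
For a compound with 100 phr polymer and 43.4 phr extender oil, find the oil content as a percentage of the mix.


Oil % = oil / (100 + oil) * 100
= 43.4 / (100 + 43.4) * 100
= 43.4 / 143.4 * 100
= 30.26%

30.26%


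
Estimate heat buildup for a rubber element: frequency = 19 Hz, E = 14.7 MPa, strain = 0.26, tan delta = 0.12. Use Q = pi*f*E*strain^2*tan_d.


Q = pi * f * E * strain^2 * tan_d
= pi * 19 * 14.7 * 0.26^2 * 0.12
= pi * 19 * 14.7 * 0.0676 * 0.12
= 7.1178

Q = 7.1178


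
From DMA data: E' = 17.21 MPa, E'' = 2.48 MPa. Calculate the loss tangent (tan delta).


tan delta = E'' / E'
= 2.48 / 17.21
= 0.1441

tan delta = 0.1441


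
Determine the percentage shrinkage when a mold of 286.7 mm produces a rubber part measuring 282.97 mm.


Shrinkage = (mold - part) / mold * 100
= (286.7 - 282.97) / 286.7 * 100
= 3.73 / 286.7 * 100
= 1.3%

1.3%


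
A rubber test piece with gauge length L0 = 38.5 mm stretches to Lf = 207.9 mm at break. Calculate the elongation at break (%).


Elongation = (Lf - L0) / L0 * 100
= (207.9 - 38.5) / 38.5 * 100
= 169.4 / 38.5 * 100
= 440.0%

440.0%


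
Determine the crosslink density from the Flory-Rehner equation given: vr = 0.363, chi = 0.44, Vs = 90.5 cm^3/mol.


ln(1 - vr) = ln(1 - 0.363) = -0.4510
Numerator = -((-0.4510) + 0.363 + 0.44 * 0.363^2) = 0.0300
Denominator = 90.5 * (0.363^(1/3) - 0.363/2) = 48.1324
nu = 0.0300 / 48.1324 = 6.2343e-04 mol/cm^3

6.2343e-04 mol/cm^3


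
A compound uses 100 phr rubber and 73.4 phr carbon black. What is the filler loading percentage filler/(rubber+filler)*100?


Filler % = filler / (rubber + filler) * 100
= 73.4 / (100 + 73.4) * 100
= 73.4 / 173.4 * 100
= 42.33%

42.33%


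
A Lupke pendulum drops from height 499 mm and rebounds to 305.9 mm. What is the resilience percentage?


Resilience = h_rebound / h_drop * 100
= 305.9 / 499 * 100
= 61.3%

61.3%


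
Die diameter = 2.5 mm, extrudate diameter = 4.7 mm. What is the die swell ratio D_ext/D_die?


Die swell ratio = D_extrudate / D_die
= 4.7 / 2.5
= 1.88

Die swell = 1.88


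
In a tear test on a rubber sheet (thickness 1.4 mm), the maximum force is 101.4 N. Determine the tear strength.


Tear strength = force / thickness
= 101.4 / 1.4
= 72.43 N/mm

72.43 N/mm


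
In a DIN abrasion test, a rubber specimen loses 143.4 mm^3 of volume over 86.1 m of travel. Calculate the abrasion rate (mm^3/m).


Rate = volume_loss / distance
= 143.4 / 86.1
= 1.666 mm^3/m

1.666 mm^3/m


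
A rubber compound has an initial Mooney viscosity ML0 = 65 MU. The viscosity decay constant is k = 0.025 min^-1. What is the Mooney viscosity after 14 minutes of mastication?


ML = ML0 * exp(-k * t)
ML = 65 * exp(-0.025 * 14)
ML = 65 * 0.7047
ML = 45.8 MU

45.8 MU


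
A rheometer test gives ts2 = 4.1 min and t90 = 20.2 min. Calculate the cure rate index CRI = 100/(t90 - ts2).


CRI = 100 / (t90 - ts2)
= 100 / (20.2 - 4.1)
= 100 / 16.1
= 6.21 min^-1

6.21 min^-1


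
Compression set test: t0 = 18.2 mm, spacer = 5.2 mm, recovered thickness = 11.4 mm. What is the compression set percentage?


CS = (t0 - recovered) / (t0 - ts) * 100
= (18.2 - 11.4) / (18.2 - 5.2) * 100
= 6.8 / 13.0 * 100
= 52.3%

52.3%


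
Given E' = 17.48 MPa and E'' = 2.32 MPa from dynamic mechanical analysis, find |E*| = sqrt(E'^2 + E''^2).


|E*| = sqrt(E'^2 + E''^2)
= sqrt(17.48^2 + 2.32^2)
= sqrt(305.5504 + 5.3824)
= 17.633 MPa

17.633 MPa


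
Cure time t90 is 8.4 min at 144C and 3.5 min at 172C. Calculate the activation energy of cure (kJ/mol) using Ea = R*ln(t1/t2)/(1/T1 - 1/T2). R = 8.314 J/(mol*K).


T1 = 417.15 K, T2 = 445.15 K
1/T1 - 1/T2 = 1.5079e-04
ln(t1/t2) = ln(8.4/3.5) = 0.8755
Ea = 8.314 * 0.8755 / 1.5079e-04 = 48271.5514 J/mol
Ea = 48.27 kJ/mol

48.27 kJ/mol


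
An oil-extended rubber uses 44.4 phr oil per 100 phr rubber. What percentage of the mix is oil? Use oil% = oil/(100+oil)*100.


Oil % = oil / (100 + oil) * 100
= 44.4 / (100 + 44.4) * 100
= 44.4 / 144.4 * 100
= 30.75%

30.75%


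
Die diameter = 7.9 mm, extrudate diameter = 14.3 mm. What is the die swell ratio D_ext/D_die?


Die swell ratio = D_extrudate / D_die
= 14.3 / 7.9
= 1.81

Die swell = 1.81


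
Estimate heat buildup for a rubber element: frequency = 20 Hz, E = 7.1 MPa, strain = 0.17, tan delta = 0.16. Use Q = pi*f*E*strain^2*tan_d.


Q = pi * f * E * strain^2 * tan_d
= pi * 20 * 7.1 * 0.17^2 * 0.16
= pi * 20 * 7.1 * 0.0289 * 0.16
= 2.0628

Q = 2.0628


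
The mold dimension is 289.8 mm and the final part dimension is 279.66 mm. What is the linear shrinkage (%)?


Shrinkage = (mold - part) / mold * 100
= (289.8 - 279.66) / 289.8 * 100
= 10.14 / 289.8 * 100
= 3.5%

3.5%


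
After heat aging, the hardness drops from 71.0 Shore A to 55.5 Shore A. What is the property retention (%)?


Retention = aged / original * 100
= 55.5 / 71.0 * 100
= 78.2%

78.2%


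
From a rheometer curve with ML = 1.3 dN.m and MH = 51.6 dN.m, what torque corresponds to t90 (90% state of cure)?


M90 = ML + 0.9 * (MH - ML)
M90 = 1.3 + 0.9 * (51.6 - 1.3)
M90 = 1.3 + 0.9 * 50.3
M90 = 46.57 dN.m

46.57 dN.m


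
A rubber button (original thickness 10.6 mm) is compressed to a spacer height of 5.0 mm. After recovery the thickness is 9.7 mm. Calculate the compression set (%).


CS = (t0 - recovered) / (t0 - ts) * 100
= (10.6 - 9.7) / (10.6 - 5.0) * 100
= 0.9 / 5.6 * 100
= 16.1%

16.1%


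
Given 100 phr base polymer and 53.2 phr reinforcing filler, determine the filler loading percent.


Filler % = filler / (rubber + filler) * 100
= 53.2 / (100 + 53.2) * 100
= 53.2 / 153.2 * 100
= 34.73%

34.73%


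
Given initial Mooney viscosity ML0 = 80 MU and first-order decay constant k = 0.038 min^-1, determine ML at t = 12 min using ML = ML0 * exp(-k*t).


ML = ML0 * exp(-k * t)
ML = 80 * exp(-0.038 * 12)
ML = 80 * 0.6338
ML = 50.71 MU

50.71 MU


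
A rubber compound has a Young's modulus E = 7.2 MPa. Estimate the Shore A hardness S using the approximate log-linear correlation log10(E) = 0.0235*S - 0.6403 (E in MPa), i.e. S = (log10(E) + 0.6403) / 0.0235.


log10(E) = 0.0235*S - 0.6403  =>  S = (log10(E) + 0.6403) / 0.0235
log10(7.2) = 0.857332
S = (0.857332 + 0.6403) / 0.0235 = 1.497632 / 0.0235
S = 63.7

Shore A = 63.7


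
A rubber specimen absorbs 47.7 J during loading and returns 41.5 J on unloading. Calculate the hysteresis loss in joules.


Hysteresis loss = loading - unloading
= 47.7 - 41.5
= 6.2 J

6.2 J


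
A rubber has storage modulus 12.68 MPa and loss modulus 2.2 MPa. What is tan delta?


tan delta = E'' / E'
= 2.2 / 12.68
= 0.1735

tan delta = 0.1735


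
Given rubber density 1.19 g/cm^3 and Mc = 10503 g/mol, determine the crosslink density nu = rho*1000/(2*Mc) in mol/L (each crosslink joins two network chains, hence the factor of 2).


nu = rho * 1000 / (2 * Mc)
nu = 1.19 * 1000 / (2 * 10503)
nu = 1190.0 / 21006
nu = 0.0567 mol/L

0.0567 mol/L


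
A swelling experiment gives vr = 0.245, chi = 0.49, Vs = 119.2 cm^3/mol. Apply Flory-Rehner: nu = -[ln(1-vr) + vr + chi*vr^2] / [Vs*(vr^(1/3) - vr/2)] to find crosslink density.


ln(1 - vr) = ln(1 - 0.245) = -0.2810
Numerator = -((-0.2810) + 0.245 + 0.49 * 0.245^2) = 0.0066
Denominator = 119.2 * (0.245^(1/3) - 0.245/2) = 59.9853
nu = 0.0066 / 59.9853 = 1.1045e-04 mol/cm^3

1.1045e-04 mol/cm^3


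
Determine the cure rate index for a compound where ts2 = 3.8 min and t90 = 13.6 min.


CRI = 100 / (t90 - ts2)
= 100 / (13.6 - 3.8)
= 100 / 9.8
= 10.2 min^-1

10.2 min^-1


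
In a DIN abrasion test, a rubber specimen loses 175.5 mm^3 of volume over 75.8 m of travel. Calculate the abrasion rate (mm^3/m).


Rate = volume_loss / distance
= 175.5 / 75.8
= 2.315 mm^3/m

2.315 mm^3/m


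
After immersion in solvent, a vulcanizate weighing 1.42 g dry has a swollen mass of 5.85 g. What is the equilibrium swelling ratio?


Q = W_swollen / W_dry
Q = 5.85 / 1.42
Q = 4.12

Q = 4.12


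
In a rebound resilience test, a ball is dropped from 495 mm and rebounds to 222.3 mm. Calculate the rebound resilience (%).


Resilience = h_rebound / h_drop * 100
= 222.3 / 495 * 100
= 44.9%

44.9%


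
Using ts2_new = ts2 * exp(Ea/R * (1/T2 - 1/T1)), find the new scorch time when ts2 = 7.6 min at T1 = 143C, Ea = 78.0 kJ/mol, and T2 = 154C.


Convert temperatures: T1 = 143 + 273.15 = 416.15 K, T2 = 154 + 273.15 = 427.15 K
ts2_new = 7.6 * exp(78000 / 8.314 * (1/427.15 - 1/416.15))
1/T2 - 1/T1 = -6.1882e-05
ts2_new = 4.25 min

4.25 min


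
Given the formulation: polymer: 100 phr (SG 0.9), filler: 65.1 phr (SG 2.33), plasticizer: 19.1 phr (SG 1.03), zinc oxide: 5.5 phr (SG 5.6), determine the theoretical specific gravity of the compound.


Sum of weights = 189.7
Volume contributions:
  polymer: 100/0.9 = 111.1111
  filler: 65.1/2.33 = 27.9399
  plasticizer: 19.1/1.03 = 18.5437
  zinc oxide: 5.5/5.6 = 0.9821
Sum of volumes = 158.5769
SG = 189.7 / 158.5769 = 1.196

SG = 1.196


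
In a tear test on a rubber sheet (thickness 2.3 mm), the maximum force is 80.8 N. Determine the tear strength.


Tear strength = force / thickness
= 80.8 / 2.3
= 35.13 N/mm

35.13 N/mm


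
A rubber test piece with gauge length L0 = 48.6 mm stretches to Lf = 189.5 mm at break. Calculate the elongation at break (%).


Elongation = (Lf - L0) / L0 * 100
= (189.5 - 48.6) / 48.6 * 100
= 140.9 / 48.6 * 100
= 289.9%

289.9%


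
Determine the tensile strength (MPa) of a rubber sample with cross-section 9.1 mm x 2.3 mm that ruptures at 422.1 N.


Area = width * thickness = 9.1 * 2.3 = 20.93 mm^2
TS = force / area = 422.1 / 20.93 = 20.17 MPa

20.17 MPa


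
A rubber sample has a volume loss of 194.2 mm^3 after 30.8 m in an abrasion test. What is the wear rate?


Rate = volume_loss / distance
= 194.2 / 30.8
= 6.305 mm^3/m

6.305 mm^3/m


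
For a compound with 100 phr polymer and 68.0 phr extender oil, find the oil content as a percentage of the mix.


Oil % = oil / (100 + oil) * 100
= 68.0 / (100 + 68.0) * 100
= 68.0 / 168.0 * 100
= 40.48%

40.48%


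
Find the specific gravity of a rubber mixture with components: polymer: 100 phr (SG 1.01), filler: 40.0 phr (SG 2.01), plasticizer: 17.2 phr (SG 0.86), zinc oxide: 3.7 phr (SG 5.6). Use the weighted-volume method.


Sum of weights = 160.9
Volume contributions:
  polymer: 100/1.01 = 99.0099
  filler: 40.0/2.01 = 19.9005
  plasticizer: 17.2/0.86 = 20.0000
  zinc oxide: 3.7/5.6 = 0.6607
Sum of volumes = 139.5711
SG = 160.9 / 139.5711 = 1.153

SG = 1.153


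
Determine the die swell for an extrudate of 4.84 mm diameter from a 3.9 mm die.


Die swell ratio = D_extrudate / D_die
= 4.84 / 3.9
= 1.241

Die swell = 1.241


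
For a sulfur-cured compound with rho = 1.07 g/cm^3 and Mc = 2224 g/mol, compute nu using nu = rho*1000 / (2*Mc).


nu = rho * 1000 / (2 * Mc)
nu = 1.07 * 1000 / (2 * 2224)
nu = 1070.0 / 4448
nu = 0.2406 mol/L

0.2406 mol/L


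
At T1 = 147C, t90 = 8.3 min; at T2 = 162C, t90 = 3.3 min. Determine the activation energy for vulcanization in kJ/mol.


T1 = 420.15 K, T2 = 435.15 K
1/T1 - 1/T2 = 8.2044e-05
ln(t1/t2) = ln(8.3/3.3) = 0.9223
Ea = 8.314 * 0.9223 / 8.2044e-05 = 93465.1885 J/mol
Ea = 93.47 kJ/mol

93.47 kJ/mol


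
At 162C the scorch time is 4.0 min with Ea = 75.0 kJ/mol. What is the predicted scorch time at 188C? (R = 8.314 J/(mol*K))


Convert temperatures: T1 = 162 + 273.15 = 435.15 K, T2 = 188 + 273.15 = 461.15 K
ts2_new = 4.0 * exp(75000 / 8.314 * (1/461.15 - 1/435.15))
1/T2 - 1/T1 = -1.2957e-04
ts2_new = 1.24 min

1.24 min


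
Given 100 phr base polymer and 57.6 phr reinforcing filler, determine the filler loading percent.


Filler % = filler / (rubber + filler) * 100
= 57.6 / (100 + 57.6) * 100
= 57.6 / 157.6 * 100
= 36.55%

36.55%


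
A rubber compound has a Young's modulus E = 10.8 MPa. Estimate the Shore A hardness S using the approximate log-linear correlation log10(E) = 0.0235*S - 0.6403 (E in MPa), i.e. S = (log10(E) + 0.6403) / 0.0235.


log10(E) = 0.0235*S - 0.6403  =>  S = (log10(E) + 0.6403) / 0.0235
log10(10.8) = 1.033424
S = (1.033424 + 0.6403) / 0.0235 = 1.673724 / 0.0235
S = 71.2

Shore A = 71.2


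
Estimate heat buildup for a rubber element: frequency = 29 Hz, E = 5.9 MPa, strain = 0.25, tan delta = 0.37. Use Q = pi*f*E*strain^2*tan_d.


Q = pi * f * E * strain^2 * tan_d
= pi * 29 * 5.9 * 0.25^2 * 0.37
= pi * 29 * 5.9 * 0.0625 * 0.37
= 12.4303

Q = 12.4303


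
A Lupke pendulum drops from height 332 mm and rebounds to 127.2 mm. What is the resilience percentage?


Resilience = h_rebound / h_drop * 100
= 127.2 / 332 * 100
= 38.3%

38.3%


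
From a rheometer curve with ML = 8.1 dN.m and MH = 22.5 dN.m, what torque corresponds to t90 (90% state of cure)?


M90 = ML + 0.9 * (MH - ML)
M90 = 8.1 + 0.9 * (22.5 - 8.1)
M90 = 8.1 + 0.9 * 14.4
M90 = 21.06 dN.m

21.06 dN.m


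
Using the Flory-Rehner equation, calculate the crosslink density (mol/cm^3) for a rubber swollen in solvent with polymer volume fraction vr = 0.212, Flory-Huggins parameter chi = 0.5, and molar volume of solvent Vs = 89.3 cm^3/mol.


ln(1 - vr) = ln(1 - 0.212) = -0.2383
Numerator = -((-0.2383) + 0.212 + 0.5 * 0.212^2) = 0.0038
Denominator = 89.3 * (0.212^(1/3) - 0.212/2) = 43.7814
nu = 0.0038 / 43.7814 = 8.6457e-05 mol/cm^3

8.6457e-05 mol/cm^3


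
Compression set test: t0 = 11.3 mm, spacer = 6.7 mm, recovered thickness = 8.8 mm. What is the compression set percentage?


CS = (t0 - recovered) / (t0 - ts) * 100
= (11.3 - 8.8) / (11.3 - 6.7) * 100
= 2.5 / 4.6 * 100
= 54.3%

54.3%


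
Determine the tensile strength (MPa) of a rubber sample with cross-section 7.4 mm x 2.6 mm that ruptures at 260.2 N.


Area = width * thickness = 7.4 * 2.6 = 19.24 mm^2
TS = force / area = 260.2 / 19.24 = 13.52 MPa

13.52 MPa


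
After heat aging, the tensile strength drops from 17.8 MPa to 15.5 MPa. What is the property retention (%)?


Retention = aged / original * 100
= 15.5 / 17.8 * 100
= 87.1%

87.1%


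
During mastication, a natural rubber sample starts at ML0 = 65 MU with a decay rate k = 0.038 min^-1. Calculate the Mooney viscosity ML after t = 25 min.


ML = ML0 * exp(-k * t)
ML = 65 * exp(-0.038 * 25)
ML = 65 * 0.3867
ML = 25.14 MU

25.14 MU


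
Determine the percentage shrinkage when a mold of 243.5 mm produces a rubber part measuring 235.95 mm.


Shrinkage = (mold - part) / mold * 100
= (243.5 - 235.95) / 243.5 * 100
= 7.55 / 243.5 * 100
= 3.1%

3.1%


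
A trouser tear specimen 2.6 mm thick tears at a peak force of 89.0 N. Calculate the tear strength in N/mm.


Tear strength = force / thickness
= 89.0 / 2.6
= 34.23 N/mm

34.23 N/mm


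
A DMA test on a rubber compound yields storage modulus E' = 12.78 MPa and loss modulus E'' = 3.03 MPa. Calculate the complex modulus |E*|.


|E*| = sqrt(E'^2 + E''^2)
= sqrt(12.78^2 + 3.03^2)
= sqrt(163.3284 + 9.1809)
= 13.134 MPa

13.134 MPa


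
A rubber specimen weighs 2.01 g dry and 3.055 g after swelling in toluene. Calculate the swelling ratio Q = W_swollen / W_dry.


Q = W_swollen / W_dry
Q = 3.055 / 2.01
Q = 1.52

Q = 1.52


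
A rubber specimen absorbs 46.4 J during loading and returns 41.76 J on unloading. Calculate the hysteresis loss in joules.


Hysteresis loss = loading - unloading
= 46.4 - 41.76
= 4.64 J

4.64 J


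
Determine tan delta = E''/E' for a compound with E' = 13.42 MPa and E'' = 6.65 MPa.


tan delta = E'' / E'
= 6.65 / 13.42
= 0.4955

tan delta = 0.4955


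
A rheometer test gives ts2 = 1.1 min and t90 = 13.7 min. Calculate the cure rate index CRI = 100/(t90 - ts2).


CRI = 100 / (t90 - ts2)
= 100 / (13.7 - 1.1)
= 100 / 12.6
= 7.94 min^-1

7.94 min^-1


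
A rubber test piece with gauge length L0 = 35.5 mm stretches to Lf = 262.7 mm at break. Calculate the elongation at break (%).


Elongation = (Lf - L0) / L0 * 100
= (262.7 - 35.5) / 35.5 * 100
= 227.2 / 35.5 * 100
= 640.0%

640.0%


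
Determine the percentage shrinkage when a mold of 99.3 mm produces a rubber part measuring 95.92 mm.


Shrinkage = (mold - part) / mold * 100
= (99.3 - 95.92) / 99.3 * 100
= 3.38 / 99.3 * 100
= 3.4%

3.4%


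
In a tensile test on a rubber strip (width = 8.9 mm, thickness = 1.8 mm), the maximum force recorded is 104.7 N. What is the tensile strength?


Area = width * thickness = 8.9 * 1.8 = 16.02 mm^2
TS = force / area = 104.7 / 16.02 = 6.54 MPa

6.54 MPa


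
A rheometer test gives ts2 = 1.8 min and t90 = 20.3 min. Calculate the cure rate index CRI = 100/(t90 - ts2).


CRI = 100 / (t90 - ts2)
= 100 / (20.3 - 1.8)
= 100 / 18.5
= 5.41 min^-1

5.41 min^-1


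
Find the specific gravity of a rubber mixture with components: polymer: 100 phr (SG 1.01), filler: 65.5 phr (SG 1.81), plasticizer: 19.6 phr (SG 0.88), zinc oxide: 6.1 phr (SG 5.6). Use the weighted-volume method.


Sum of weights = 191.2
Volume contributions:
  polymer: 100/1.01 = 99.0099
  filler: 65.5/1.81 = 36.1878
  plasticizer: 19.6/0.88 = 22.2727
  zinc oxide: 6.1/5.6 = 1.0893
Sum of volumes = 158.5598
SG = 191.2 / 158.5598 = 1.206

SG = 1.206


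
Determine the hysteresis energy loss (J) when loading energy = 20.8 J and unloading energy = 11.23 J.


Hysteresis loss = loading - unloading
= 20.8 - 11.23
= 9.57 J

9.57 J


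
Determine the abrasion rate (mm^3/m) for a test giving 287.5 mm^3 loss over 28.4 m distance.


Rate = volume_loss / distance
= 287.5 / 28.4
= 10.123 mm^3/m

10.123 mm^3/m


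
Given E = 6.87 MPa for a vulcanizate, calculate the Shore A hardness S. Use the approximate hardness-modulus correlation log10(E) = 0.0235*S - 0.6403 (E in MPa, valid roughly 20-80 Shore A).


log10(E) = 0.0235*S - 0.6403  =>  S = (log10(E) + 0.6403) / 0.0235
log10(6.87) = 0.836957
S = (0.836957 + 0.6403) / 0.0235 = 1.477257 / 0.0235
S = 62.9

Shore A = 62.9


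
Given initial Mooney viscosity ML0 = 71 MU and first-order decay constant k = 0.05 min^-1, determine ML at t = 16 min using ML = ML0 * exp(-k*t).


ML = ML0 * exp(-k * t)
ML = 71 * exp(-0.05 * 16)
ML = 71 * 0.4493
ML = 31.9 MU

31.9 MU


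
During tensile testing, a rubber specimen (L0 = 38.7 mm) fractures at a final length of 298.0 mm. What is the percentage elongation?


Elongation = (Lf - L0) / L0 * 100
= (298.0 - 38.7) / 38.7 * 100
= 259.3 / 38.7 * 100
= 670.0%

670.0%


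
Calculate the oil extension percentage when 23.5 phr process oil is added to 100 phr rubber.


Oil % = oil / (100 + oil) * 100
= 23.5 / (100 + 23.5) * 100
= 23.5 / 123.5 * 100
= 19.03%

19.03%


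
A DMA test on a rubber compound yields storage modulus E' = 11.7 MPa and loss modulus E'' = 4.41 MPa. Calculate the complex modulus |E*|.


|E*| = sqrt(E'^2 + E''^2)
= sqrt(11.7^2 + 4.41^2)
= sqrt(136.8900 + 19.4481)
= 12.504 MPa

12.504 MPa


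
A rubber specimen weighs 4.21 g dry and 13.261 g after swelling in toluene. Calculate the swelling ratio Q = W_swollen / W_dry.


Q = W_swollen / W_dry
Q = 13.261 / 4.21
Q = 3.15

Q = 3.15


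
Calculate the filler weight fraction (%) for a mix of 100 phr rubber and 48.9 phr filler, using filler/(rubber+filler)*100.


Filler % = filler / (rubber + filler) * 100
= 48.9 / (100 + 48.9) * 100
= 48.9 / 148.9 * 100
= 32.84%

32.84%


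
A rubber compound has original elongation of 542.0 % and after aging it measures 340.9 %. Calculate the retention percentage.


Retention = aged / original * 100
= 340.9 / 542.0 * 100
= 62.9%

62.9%


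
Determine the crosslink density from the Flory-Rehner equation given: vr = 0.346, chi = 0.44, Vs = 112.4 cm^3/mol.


ln(1 - vr) = ln(1 - 0.346) = -0.4246
Numerator = -((-0.4246) + 0.346 + 0.44 * 0.346^2) = 0.0260
Denominator = 112.4 * (0.346^(1/3) - 0.346/2) = 59.4635
nu = 0.0260 / 59.4635 = 4.3679e-04 mol/cm^3

4.3679e-04 mol/cm^3


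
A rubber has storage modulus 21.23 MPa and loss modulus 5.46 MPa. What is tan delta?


tan delta = E'' / E'
= 5.46 / 21.23
= 0.2572

tan delta = 0.2572


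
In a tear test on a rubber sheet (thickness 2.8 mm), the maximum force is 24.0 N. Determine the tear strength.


Tear strength = force / thickness
= 24.0 / 2.8
= 8.57 N/mm

8.57 N/mm


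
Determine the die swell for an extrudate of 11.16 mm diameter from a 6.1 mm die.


Die swell ratio = D_extrudate / D_die
= 11.16 / 6.1
= 1.83

Die swell = 1.83


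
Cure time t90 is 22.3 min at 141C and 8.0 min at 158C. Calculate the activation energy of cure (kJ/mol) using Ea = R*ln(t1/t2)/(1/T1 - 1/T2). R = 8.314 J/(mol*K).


T1 = 414.15 K, T2 = 431.15 K
1/T1 - 1/T2 = 9.5206e-05
ln(t1/t2) = ln(22.3/8.0) = 1.0251
Ea = 8.314 * 1.0251 / 9.5206e-05 = 89522.5637 J/mol
Ea = 89.52 kJ/mol

89.52 kJ/mol


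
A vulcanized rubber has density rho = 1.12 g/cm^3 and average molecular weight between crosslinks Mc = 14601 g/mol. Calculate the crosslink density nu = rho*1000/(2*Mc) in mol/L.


nu = rho * 1000 / (2 * Mc)
nu = 1.12 * 1000 / (2 * 14601)
nu = 1120.0 / 29202
nu = 0.0384 mol/L

0.0384 mol/L


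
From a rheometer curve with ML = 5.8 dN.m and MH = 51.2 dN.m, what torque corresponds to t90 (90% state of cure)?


M90 = ML + 0.9 * (MH - ML)
M90 = 5.8 + 0.9 * (51.2 - 5.8)
M90 = 5.8 + 0.9 * 45.4
M90 = 46.66 dN.m

46.66 dN.m


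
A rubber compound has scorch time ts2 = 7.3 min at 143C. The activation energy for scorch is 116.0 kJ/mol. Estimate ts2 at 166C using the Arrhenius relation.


Convert temperatures: T1 = 143 + 273.15 = 416.15 K, T2 = 166 + 273.15 = 439.15 K
ts2_new = 7.3 * exp(116000 / 8.314 * (1/439.15 - 1/416.15))
1/T2 - 1/T1 = -1.2585e-04
ts2_new = 1.26 min

1.26 min


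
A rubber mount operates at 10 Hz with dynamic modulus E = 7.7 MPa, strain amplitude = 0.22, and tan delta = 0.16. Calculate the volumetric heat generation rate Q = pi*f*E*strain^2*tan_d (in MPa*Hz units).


Q = pi * f * E * strain^2 * tan_d
= pi * 10 * 7.7 * 0.22^2 * 0.16
= pi * 10 * 7.7 * 0.0484 * 0.16
= 1.8733

Q = 1.8733


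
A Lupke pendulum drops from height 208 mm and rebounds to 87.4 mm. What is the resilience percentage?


Resilience = h_rebound / h_drop * 100
= 87.4 / 208 * 100
= 42.0%

42.0%


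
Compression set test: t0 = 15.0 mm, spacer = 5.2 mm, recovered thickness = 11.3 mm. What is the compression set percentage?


CS = (t0 - recovered) / (t0 - ts) * 100
= (15.0 - 11.3) / (15.0 - 5.2) * 100
= 3.7 / 9.8 * 100
= 37.8%

37.8%


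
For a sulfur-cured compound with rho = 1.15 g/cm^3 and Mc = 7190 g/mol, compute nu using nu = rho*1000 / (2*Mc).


nu = rho * 1000 / (2 * Mc)
nu = 1.15 * 1000 / (2 * 7190)
nu = 1150.0 / 14380
nu = 0.0800 mol/L

0.0800 mol/L


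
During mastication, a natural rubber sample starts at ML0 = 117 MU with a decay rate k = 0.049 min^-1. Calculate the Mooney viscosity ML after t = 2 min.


ML = ML0 * exp(-k * t)
ML = 117 * exp(-0.049 * 2)
ML = 117 * 0.9066
ML = 106.08 MU

106.08 MU


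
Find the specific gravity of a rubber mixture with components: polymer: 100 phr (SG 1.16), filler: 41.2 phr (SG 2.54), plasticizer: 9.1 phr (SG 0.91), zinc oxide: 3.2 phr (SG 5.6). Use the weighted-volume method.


Sum of weights = 153.5
Volume contributions:
  polymer: 100/1.16 = 86.2069
  filler: 41.2/2.54 = 16.2205
  plasticizer: 9.1/0.91 = 10.0000
  zinc oxide: 3.2/5.6 = 0.5714
Sum of volumes = 112.9988
SG = 153.5 / 112.9988 = 1.358

SG = 1.358


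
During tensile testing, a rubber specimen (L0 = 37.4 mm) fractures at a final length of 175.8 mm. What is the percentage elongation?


Elongation = (Lf - L0) / L0 * 100
= (175.8 - 37.4) / 37.4 * 100
= 138.4 / 37.4 * 100
= 370.1%

370.1%


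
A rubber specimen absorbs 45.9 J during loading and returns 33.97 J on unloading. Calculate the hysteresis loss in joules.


Hysteresis loss = loading - unloading
= 45.9 - 33.97
= 11.93 J

11.93 J


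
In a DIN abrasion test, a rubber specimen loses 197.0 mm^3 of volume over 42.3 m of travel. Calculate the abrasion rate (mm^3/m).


Rate = volume_loss / distance
= 197.0 / 42.3
= 4.657 mm^3/m

4.657 mm^3/m


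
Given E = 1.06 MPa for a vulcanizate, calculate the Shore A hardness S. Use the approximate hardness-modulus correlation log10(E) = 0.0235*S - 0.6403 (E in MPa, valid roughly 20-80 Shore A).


log10(E) = 0.0235*S - 0.6403  =>  S = (log10(E) + 0.6403) / 0.0235
log10(1.06) = 0.025306
S = (0.025306 + 0.6403) / 0.0235 = 0.665606 / 0.0235
S = 28.3

Shore A = 28.3


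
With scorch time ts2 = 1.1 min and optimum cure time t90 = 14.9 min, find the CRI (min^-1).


CRI = 100 / (t90 - ts2)
= 100 / (14.9 - 1.1)
= 100 / 13.8
= 7.25 min^-1

7.25 min^-1


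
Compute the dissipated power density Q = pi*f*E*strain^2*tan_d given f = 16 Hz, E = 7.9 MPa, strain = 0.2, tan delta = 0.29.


Q = pi * f * E * strain^2 * tan_d
= pi * 16 * 7.9 * 0.2^2 * 0.29
= pi * 16 * 7.9 * 0.0400 * 0.29
= 4.6063

Q = 4.6063


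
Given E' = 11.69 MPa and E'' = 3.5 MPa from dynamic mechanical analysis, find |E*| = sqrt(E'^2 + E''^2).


|E*| = sqrt(E'^2 + E''^2)
= sqrt(11.69^2 + 3.5^2)
= sqrt(136.6561 + 12.2500)
= 12.203 MPa

12.203 MPa


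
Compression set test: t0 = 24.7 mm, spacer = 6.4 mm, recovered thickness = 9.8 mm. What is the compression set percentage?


CS = (t0 - recovered) / (t0 - ts) * 100
= (24.7 - 9.8) / (24.7 - 6.4) * 100
= 14.9 / 18.3 * 100
= 81.4%

81.4%


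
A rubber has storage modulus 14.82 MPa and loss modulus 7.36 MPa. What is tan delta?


tan delta = E'' / E'
= 7.36 / 14.82
= 0.4966

tan delta = 0.4966


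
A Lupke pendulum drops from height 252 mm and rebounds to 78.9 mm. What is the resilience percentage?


Resilience = h_rebound / h_drop * 100
= 78.9 / 252 * 100
= 31.3%

31.3%


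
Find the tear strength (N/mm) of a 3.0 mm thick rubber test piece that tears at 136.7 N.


Tear strength = force / thickness
= 136.7 / 3.0
= 45.57 N/mm

45.57 N/mm


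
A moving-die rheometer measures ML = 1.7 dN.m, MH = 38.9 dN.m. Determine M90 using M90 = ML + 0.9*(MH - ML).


M90 = ML + 0.9 * (MH - ML)
M90 = 1.7 + 0.9 * (38.9 - 1.7)
M90 = 1.7 + 0.9 * 37.2
M90 = 35.18 dN.m

35.18 dN.m


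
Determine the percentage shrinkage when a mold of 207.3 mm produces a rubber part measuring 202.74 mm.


Shrinkage = (mold - part) / mold * 100
= (207.3 - 202.74) / 207.3 * 100
= 4.56 / 207.3 * 100
= 2.2%

2.2%


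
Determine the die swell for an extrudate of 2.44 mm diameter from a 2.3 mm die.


Die swell ratio = D_extrudate / D_die
= 2.44 / 2.3
= 1.061

Die swell = 1.061


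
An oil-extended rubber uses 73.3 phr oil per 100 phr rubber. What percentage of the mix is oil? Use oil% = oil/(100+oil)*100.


Oil % = oil / (100 + oil) * 100
= 73.3 / (100 + 73.3) * 100
= 73.3 / 173.3 * 100
= 42.3%

42.3%


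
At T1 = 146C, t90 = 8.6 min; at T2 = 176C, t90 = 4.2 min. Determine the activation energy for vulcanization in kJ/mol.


T1 = 419.15 K, T2 = 449.15 K
1/T1 - 1/T2 = 1.5935e-04
ln(t1/t2) = ln(8.6/4.2) = 0.7167
Ea = 8.314 * 0.7167 / 1.5935e-04 = 37391.5543 J/mol
Ea = 37.39 kJ/mol

37.39 kJ/mol


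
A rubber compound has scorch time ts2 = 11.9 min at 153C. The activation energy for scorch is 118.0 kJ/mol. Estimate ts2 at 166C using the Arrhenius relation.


Convert temperatures: T1 = 153 + 273.15 = 426.15 K, T2 = 166 + 273.15 = 439.15 K
ts2_new = 11.9 * exp(118000 / 8.314 * (1/439.15 - 1/426.15))
1/T2 - 1/T1 = -6.9465e-05
ts2_new = 4.44 min

4.44 min


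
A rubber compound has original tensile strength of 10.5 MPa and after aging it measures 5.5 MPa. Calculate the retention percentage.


Retention = aged / original * 100
= 5.5 / 10.5 * 100
= 52.4%

52.4%


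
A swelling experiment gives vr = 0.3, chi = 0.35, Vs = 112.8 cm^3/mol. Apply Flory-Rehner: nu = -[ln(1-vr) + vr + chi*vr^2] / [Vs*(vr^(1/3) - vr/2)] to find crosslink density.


ln(1 - vr) = ln(1 - 0.3) = -0.3567
Numerator = -((-0.3567) + 0.3 + 0.35 * 0.3^2) = 0.0252
Denominator = 112.8 * (0.3^(1/3) - 0.3/2) = 58.5920
nu = 0.0252 / 58.5920 = 4.2966e-04 mol/cm^3

4.2966e-04 mol/cm^3


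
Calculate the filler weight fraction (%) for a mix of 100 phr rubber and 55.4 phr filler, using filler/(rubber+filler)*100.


Filler % = filler / (rubber + filler) * 100
= 55.4 / (100 + 55.4) * 100
= 55.4 / 155.4 * 100
= 35.65%

35.65%


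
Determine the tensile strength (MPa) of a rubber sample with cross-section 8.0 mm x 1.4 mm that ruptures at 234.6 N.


Area = width * thickness = 8.0 * 1.4 = 11.2 mm^2
TS = force / area = 234.6 / 11.2 = 20.95 MPa

20.95 MPa


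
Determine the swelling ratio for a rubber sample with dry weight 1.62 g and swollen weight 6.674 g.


Q = W_swollen / W_dry
Q = 6.674 / 1.62
Q = 4.12

Q = 4.12


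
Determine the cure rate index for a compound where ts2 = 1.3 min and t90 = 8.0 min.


CRI = 100 / (t90 - ts2)
= 100 / (8.0 - 1.3)
= 100 / 6.7
= 14.93 min^-1

14.93 min^-1


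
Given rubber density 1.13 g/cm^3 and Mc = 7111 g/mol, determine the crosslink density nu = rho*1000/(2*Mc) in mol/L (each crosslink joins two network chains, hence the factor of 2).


nu = rho * 1000 / (2 * Mc)
nu = 1.13 * 1000 / (2 * 7111)
nu = 1130.0 / 14222
nu = 0.0795 mol/L

0.0795 mol/L


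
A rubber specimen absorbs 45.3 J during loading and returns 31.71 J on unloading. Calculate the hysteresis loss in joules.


Hysteresis loss = loading - unloading
= 45.3 - 31.71
= 13.59 J

13.59 J


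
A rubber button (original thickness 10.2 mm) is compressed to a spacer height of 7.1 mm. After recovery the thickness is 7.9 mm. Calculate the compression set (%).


CS = (t0 - recovered) / (t0 - ts) * 100
= (10.2 - 7.9) / (10.2 - 7.1) * 100
= 2.3 / 3.1 * 100
= 74.2%

74.2%


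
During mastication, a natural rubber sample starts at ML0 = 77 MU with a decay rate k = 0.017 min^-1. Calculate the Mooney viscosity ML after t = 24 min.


ML = ML0 * exp(-k * t)
ML = 77 * exp(-0.017 * 24)
ML = 77 * 0.6650
ML = 51.2 MU

51.2 MU


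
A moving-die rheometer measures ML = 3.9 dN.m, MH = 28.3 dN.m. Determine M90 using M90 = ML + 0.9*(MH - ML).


M90 = ML + 0.9 * (MH - ML)
M90 = 3.9 + 0.9 * (28.3 - 3.9)
M90 = 3.9 + 0.9 * 24.4
M90 = 25.86 dN.m

25.86 dN.m


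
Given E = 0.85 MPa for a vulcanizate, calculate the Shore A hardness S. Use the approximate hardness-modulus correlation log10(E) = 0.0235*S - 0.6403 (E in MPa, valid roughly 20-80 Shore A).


log10(E) = 0.0235*S - 0.6403  =>  S = (log10(E) + 0.6403) / 0.0235
log10(0.85) = -0.070581
S = (-0.070581 + 0.6403) / 0.0235 = 0.569719 / 0.0235
S = 24.2

Shore A = 24.2


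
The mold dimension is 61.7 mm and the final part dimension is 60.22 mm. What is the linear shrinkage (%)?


Shrinkage = (mold - part) / mold * 100
= (61.7 - 60.22) / 61.7 * 100
= 1.48 / 61.7 * 100
= 2.4%

2.4%


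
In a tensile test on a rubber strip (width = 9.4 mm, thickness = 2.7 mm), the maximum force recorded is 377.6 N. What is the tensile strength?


Area = width * thickness = 9.4 * 2.7 = 25.38 mm^2
TS = force / area = 377.6 / 25.38 = 14.88 MPa

14.88 MPa


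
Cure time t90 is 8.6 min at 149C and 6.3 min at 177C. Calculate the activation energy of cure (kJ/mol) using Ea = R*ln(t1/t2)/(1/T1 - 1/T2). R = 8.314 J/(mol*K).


T1 = 422.15 K, T2 = 450.15 K
1/T1 - 1/T2 = 1.4734e-04
ln(t1/t2) = ln(8.6/6.3) = 0.3112
Ea = 8.314 * 0.3112 / 1.4734e-04 = 17560.3500 J/mol
Ea = 17.56 kJ/mol

17.56 kJ/mol


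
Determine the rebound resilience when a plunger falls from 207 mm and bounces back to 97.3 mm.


Resilience = h_rebound / h_drop * 100
= 97.3 / 207 * 100
= 47.0%

47.0%


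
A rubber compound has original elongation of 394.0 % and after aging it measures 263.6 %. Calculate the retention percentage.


Retention = aged / original * 100
= 263.6 / 394.0 * 100
= 66.9%

66.9%


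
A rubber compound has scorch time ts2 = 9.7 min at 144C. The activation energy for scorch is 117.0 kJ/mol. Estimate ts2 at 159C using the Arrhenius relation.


Convert temperatures: T1 = 144 + 273.15 = 417.15 K, T2 = 159 + 273.15 = 432.15 K
ts2_new = 9.7 * exp(117000 / 8.314 * (1/432.15 - 1/417.15))
1/T2 - 1/T1 = -8.3208e-05
ts2_new = 3.01 min

3.01 min


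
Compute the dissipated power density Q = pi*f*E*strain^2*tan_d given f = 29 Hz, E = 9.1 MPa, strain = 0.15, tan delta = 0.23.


Q = pi * f * E * strain^2 * tan_d
= pi * 29 * 9.1 * 0.15^2 * 0.23
= pi * 29 * 9.1 * 0.0225 * 0.23
= 4.2904

Q = 4.2904


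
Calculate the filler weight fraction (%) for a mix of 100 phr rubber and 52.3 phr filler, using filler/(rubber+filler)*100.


Filler % = filler / (rubber + filler) * 100
= 52.3 / (100 + 52.3) * 100
= 52.3 / 152.3 * 100
= 34.34%

34.34%


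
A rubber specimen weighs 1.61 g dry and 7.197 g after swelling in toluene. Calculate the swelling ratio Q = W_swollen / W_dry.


Q = W_swollen / W_dry
Q = 7.197 / 1.61
Q = 4.47

Q = 4.47


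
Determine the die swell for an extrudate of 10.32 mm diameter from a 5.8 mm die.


Die swell ratio = D_extrudate / D_die
= 10.32 / 5.8
= 1.779

Die swell = 1.779


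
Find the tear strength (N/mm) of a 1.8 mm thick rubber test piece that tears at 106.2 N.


Tear strength = force / thickness
= 106.2 / 1.8
= 59.0 N/mm

59.0 N/mm


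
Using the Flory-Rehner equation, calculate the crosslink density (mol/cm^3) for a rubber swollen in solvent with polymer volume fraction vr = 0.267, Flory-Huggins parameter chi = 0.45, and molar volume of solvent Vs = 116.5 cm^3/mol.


ln(1 - vr) = ln(1 - 0.267) = -0.3106
Numerator = -((-0.3106) + 0.267 + 0.45 * 0.267^2) = 0.0115
Denominator = 116.5 * (0.267^(1/3) - 0.267/2) = 59.4648
nu = 0.0115 / 59.4648 = 1.9389e-04 mol/cm^3

1.9389e-04 mol/cm^3


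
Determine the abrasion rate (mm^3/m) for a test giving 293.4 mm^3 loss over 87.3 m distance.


Rate = volume_loss / distance
= 293.4 / 87.3
= 3.361 mm^3/m

3.361 mm^3/m


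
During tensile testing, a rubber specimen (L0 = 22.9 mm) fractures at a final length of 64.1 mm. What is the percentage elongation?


Elongation = (Lf - L0) / L0 * 100
= (64.1 - 22.9) / 22.9 * 100
= 41.2 / 22.9 * 100
= 179.9%

179.9%


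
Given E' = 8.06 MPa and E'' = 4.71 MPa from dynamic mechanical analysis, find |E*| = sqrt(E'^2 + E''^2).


|E*| = sqrt(E'^2 + E''^2)
= sqrt(8.06^2 + 4.71^2)
= sqrt(64.9636 + 22.1841)
= 9.335 MPa

9.335 MPa


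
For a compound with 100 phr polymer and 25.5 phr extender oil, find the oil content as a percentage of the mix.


Oil % = oil / (100 + oil) * 100
= 25.5 / (100 + 25.5) * 100
= 25.5 / 125.5 * 100
= 20.32%

20.32%


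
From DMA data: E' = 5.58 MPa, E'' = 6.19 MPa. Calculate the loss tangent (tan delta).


tan delta = E'' / E'
= 6.19 / 5.58
= 1.1093

tan delta = 1.1093


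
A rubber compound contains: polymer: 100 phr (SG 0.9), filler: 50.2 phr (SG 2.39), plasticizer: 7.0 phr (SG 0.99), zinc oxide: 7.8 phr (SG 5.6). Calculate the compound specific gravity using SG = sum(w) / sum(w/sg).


Sum of weights = 165.0
Volume contributions:
  polymer: 100/0.9 = 111.1111
  filler: 50.2/2.39 = 21.0042
  plasticizer: 7.0/0.99 = 7.0707
  zinc oxide: 7.8/5.6 = 1.3929
Sum of volumes = 140.5789
SG = 165.0 / 140.5789 = 1.174

SG = 1.174


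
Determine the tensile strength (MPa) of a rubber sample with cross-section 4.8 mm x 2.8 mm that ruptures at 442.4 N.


Area = width * thickness = 4.8 * 2.8 = 13.44 mm^2
TS = force / area = 442.4 / 13.44 = 32.92 MPa

32.92 MPa


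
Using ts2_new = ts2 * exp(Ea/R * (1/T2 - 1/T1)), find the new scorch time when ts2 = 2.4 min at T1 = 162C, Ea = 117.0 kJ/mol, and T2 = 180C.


Convert temperatures: T1 = 162 + 273.15 = 435.15 K, T2 = 180 + 273.15 = 453.15 K
ts2_new = 2.4 * exp(117000 / 8.314 * (1/453.15 - 1/435.15))
1/T2 - 1/T1 = -9.1283e-05
ts2_new = 0.66 min

0.66 min


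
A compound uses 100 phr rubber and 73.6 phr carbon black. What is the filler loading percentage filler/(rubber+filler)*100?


Filler % = filler / (rubber + filler) * 100
= 73.6 / (100 + 73.6) * 100
= 73.6 / 173.6 * 100
= 42.4%

42.4%


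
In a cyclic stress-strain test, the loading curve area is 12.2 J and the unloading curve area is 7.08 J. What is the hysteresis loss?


Hysteresis loss = loading - unloading
= 12.2 - 7.08
= 5.12 J

5.12 J


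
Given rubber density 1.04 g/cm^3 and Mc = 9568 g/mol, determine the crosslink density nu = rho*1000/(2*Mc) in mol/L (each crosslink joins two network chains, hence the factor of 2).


nu = rho * 1000 / (2 * Mc)
nu = 1.04 * 1000 / (2 * 9568)
nu = 1040.0 / 19136
nu = 0.0543 mol/L

0.0543 mol/L


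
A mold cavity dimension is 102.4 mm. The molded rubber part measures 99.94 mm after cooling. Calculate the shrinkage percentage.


Shrinkage = (mold - part) / mold * 100
= (102.4 - 99.94) / 102.4 * 100
= 2.46 / 102.4 * 100
= 2.4%

2.4%


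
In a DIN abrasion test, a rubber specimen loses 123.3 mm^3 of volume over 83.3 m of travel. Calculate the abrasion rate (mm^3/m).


Rate = volume_loss / distance
= 123.3 / 83.3
= 1.48 mm^3/m

1.48 mm^3/m


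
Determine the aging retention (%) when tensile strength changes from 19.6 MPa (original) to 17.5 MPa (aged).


Retention = aged / original * 100
= 17.5 / 19.6 * 100
= 89.3%

89.3%


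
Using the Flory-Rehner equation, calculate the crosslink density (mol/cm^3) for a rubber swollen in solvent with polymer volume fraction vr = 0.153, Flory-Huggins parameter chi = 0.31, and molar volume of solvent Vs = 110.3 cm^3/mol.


ln(1 - vr) = ln(1 - 0.153) = -0.1661
Numerator = -((-0.1661) + 0.153 + 0.31 * 0.153^2) = 0.0058
Denominator = 110.3 * (0.153^(1/3) - 0.153/2) = 50.5558
nu = 0.0058 / 50.5558 = 1.1468e-04 mol/cm^3

1.1468e-04 mol/cm^3


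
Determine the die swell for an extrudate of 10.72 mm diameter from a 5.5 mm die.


Die swell ratio = D_extrudate / D_die
= 10.72 / 5.5
= 1.949

Die swell = 1.949


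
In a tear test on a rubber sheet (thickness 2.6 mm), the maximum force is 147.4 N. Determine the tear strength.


Tear strength = force / thickness
= 147.4 / 2.6
= 56.69 N/mm

56.69 N/mm


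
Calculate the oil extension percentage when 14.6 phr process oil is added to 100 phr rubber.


Oil % = oil / (100 + oil) * 100
= 14.6 / (100 + 14.6) * 100
= 14.6 / 114.6 * 100
= 12.74%

12.74%


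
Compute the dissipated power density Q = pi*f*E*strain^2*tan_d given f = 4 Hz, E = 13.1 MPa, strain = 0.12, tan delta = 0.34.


Q = pi * f * E * strain^2 * tan_d
= pi * 4 * 13.1 * 0.12^2 * 0.34
= pi * 4 * 13.1 * 0.0144 * 0.34
= 0.8060

Q = 0.8060


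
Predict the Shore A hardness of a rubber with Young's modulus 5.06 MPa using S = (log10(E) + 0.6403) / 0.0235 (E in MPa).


log10(E) = 0.0235*S - 0.6403  =>  S = (log10(E) + 0.6403) / 0.0235
log10(5.06) = 0.704151
S = (0.704151 + 0.6403) / 0.0235 = 1.344451 / 0.0235
S = 57.2

Shore A = 57.2


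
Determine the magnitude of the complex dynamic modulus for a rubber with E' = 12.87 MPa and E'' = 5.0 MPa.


|E*| = sqrt(E'^2 + E''^2)
= sqrt(12.87^2 + 5.0^2)
= sqrt(165.6369 + 25.0000)
= 13.807 MPa

13.807 MPa


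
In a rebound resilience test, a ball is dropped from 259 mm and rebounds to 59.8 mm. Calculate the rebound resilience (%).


Resilience = h_rebound / h_drop * 100
= 59.8 / 259 * 100
= 23.1%

23.1%


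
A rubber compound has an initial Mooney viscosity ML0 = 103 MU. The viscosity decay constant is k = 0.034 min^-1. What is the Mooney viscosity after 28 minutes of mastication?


ML = ML0 * exp(-k * t)
ML = 103 * exp(-0.034 * 28)
ML = 103 * 0.3860
ML = 39.75 MU

39.75 MU


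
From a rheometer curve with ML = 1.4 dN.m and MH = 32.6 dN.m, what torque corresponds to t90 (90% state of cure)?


M90 = ML + 0.9 * (MH - ML)
M90 = 1.4 + 0.9 * (32.6 - 1.4)
M90 = 1.4 + 0.9 * 31.2
M90 = 29.48 dN.m

29.48 dN.m
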